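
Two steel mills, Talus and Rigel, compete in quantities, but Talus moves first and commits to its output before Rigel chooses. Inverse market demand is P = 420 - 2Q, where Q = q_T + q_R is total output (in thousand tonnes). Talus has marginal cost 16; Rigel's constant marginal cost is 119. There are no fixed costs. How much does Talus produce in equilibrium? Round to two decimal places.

Solve by backward induction. Given q_T, the follower Rigel maximises π_R = (420 - 2q_T - 2q_R)q_R - 119q_R.
Setting the follower's marginal profit to zero, 301 - 2q_T - 4q_R = 0, i.e. q_R = (301 - 2q_T)/4.
Talus substitutes q_R(q_T) into its own profit: π_T = q_T(420 - 2q_T - (301 - 2q_T)/2) - 16q_T = (539/2 - q_T)q_T - 16q_T.
The leader's first-order condition 507/2 - 2q_T = 0 yields q_T = 507/4.
Then q_R = (301 - 2·(507/4))/4 = 95/8.

126.75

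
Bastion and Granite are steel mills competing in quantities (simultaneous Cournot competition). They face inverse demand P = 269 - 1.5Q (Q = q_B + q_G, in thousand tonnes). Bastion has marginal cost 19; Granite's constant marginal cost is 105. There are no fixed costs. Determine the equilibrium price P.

131

Bastion's profit: π_B = (269 - 1.5Q)q_B - (19q_B). Setting ∂π_B/∂q_B = 0: 250 - 3q_B - (3/2)(q_G) = 0.
Granite's first-order condition: 164 - 3q_G - (3/2)(q_B) = 0.
Rearranging gives the reaction functions q_B = (250 - (3/2)q_G)/3 and q_G = (164 - (3/2)q_B)/3.
Solving the pair: q_B = 224/3, q_G = 52/3.
Total output Q = 92, so price P = 269 - (3/2)·92 = 131.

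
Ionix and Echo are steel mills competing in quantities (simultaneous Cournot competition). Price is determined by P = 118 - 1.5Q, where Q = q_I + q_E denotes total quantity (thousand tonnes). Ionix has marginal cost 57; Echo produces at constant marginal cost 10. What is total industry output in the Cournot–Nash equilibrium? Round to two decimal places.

Ionix's profit: π_I = (118 - 1.5Q)q_I - (57q_I). Setting ∂π_I/∂q_I = 0: 61 - 3q_I - (3/2)(q_E) = 0.
Echo's first-order condition: 108 - 3q_E - (3/2)(q_I) = 0.
So q_I = (61 - (3/2)q_E)/3 and q_E = (108 - (3/2)q_I)/3.
Solving the pair: q_I = 28/9, q_E = 310/9.
Total output Q = 28/9 + 310/9 = 338/9.

37.56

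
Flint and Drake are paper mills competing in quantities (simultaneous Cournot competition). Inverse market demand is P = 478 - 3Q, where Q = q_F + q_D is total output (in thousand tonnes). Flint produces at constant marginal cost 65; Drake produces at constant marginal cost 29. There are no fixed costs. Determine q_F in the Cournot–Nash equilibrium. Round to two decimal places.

41.89

Flint's profit: π_F = (478 - 3Q)q_F - (65q_F). Setting ∂π_F/∂q_F = 0: 413 - 6q_F - 3(q_D) = 0.
Drake's profit: π_D = (478 - 3Q)q_D - (29q_D). Setting ∂π_D/∂q_D = 0: 449 - 6q_D - 3(q_F) = 0.
Rearranging gives the reaction functions q_F = (413 - 3q_D)/6 and q_D = (449 - 3q_F)/6.
Substituting one into the other gives q_F = 377/9 and q_D = 485/9.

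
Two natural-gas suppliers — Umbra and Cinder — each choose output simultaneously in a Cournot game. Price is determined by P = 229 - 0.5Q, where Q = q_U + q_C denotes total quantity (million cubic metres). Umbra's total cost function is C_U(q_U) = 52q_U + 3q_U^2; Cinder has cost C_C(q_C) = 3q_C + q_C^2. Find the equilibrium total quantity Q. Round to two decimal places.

92.12

Umbra's profit: π_U = (229 - 0.5Q)q_U - (52q_U + 3q_U²). Setting ∂π_U/∂q_U = 0: 177 - 7q_U - (1/2)(q_C) = 0.
Cinder's first-order condition: 226 - 3q_C - (1/2)(q_U) = 0.
Rearranging gives the reaction functions q_U = (177 - (1/2)q_C)/7 and q_C = (226 - (1/2)q_U)/3.
Solving the pair: q_U = 1672/83, q_C = 71.9759.
Total output Q = 1672/83 + 71.9759 = 92.1205.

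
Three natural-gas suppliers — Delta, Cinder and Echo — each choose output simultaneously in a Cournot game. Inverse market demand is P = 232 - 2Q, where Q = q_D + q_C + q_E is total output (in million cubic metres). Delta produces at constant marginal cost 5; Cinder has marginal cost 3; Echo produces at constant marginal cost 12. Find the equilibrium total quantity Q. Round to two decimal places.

Delta's profit: π_D = (232 - 2Q)q_D - (5q_D). Setting ∂π_D/∂q_D = 0: 227 - 4q_D - 2(q_C + q_E) = 0.
Cinder's first-order condition: 229 - 4q_C - 2(q_D + q_E) = 0.
Echo's profit: π_E = (232 - 2Q)q_E - (12q_E). Setting ∂π_E/∂q_E = 0: 220 - 4q_E - 2(q_D + q_C) = 0.
Summing all 3 equations gives 676 − 8Q = 0, hence Q = 169/2.
Back-substituting: q_D = (227 − 169)/2 = 29, q_C = (229 − 169)/2 = 30, q_E = (220 − 169)/2 = 51/2.
Total output Q = 29 + 30 + 51/2 = 169/2.

84.50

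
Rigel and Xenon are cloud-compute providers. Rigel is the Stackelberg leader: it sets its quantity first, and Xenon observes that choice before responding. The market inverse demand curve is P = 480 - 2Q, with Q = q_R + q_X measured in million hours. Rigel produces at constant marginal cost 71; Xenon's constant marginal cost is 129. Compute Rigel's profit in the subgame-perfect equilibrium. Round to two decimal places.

13630.56

The follower Xenon best-responds to any q_R: π_X = (480 - 2Q)q_X - 129q_X.
Setting the follower's marginal profit to zero, 351 - 2q_R - 4q_X = 0, i.e. q_X = (351 - 2q_R)/4.
The leader anticipates this reaction. Substituting into P = 480 - 2Q gives P = 609/2 - q_R, so π_R = (609/2 - q_R)q_R - 71q_R.
Leader FOC: 467/2 - 2q_R = 0, so q_R = 467/4.
Then q_X = (351 - 2·(467/4))/4 = 235/8.
Price P = 480 - 2·(1169/8) = 751/4.
Rigel's profit: (751/4 - 71)·(467/4) = 13630.5625.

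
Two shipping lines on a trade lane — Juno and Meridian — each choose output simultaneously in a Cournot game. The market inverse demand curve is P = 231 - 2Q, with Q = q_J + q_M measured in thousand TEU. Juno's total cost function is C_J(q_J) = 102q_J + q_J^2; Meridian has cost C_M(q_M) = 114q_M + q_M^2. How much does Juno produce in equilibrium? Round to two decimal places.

Juno's profit: π_J = (231 - 2Q)q_J - (102q_J + q_J²). Setting ∂π_J/∂q_J = 0: 129 - 6q_J - 2(q_M) = 0.
Meridian's first-order condition: 117 - 6q_M - 2(q_J) = 0.
So q_J = (129 - 2q_M)/6 and q_M = (117 - 2q_J)/6.
Substituting one into the other gives q_J = 135/8 and q_M = 111/8.

16.88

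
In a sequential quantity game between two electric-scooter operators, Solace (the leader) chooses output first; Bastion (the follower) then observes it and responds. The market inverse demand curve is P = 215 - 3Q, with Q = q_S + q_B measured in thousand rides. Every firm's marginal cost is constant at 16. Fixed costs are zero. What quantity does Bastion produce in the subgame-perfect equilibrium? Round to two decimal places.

16.58

Solve by backward induction. Given q_S, the follower Bastion maximises π_B = (215 - 3q_S - 3q_B)q_B - 16q_B.
Follower FOC: 199 - 3q_S - 6q_B = 0, so q_B(q_S) = (199 - 3q_S)/6.
The leader anticipates this reaction. Substituting into P = 215 - 3Q gives P = 231/2 - (3/2)q_S, so π_S = (231/2 - (3/2)q_S)q_S - 16q_S.
The leader's first-order condition 199/2 - 3q_S = 0 yields q_S = 199/6.
Then q_B = (199 - 3·(199/6))/6 = 199/12.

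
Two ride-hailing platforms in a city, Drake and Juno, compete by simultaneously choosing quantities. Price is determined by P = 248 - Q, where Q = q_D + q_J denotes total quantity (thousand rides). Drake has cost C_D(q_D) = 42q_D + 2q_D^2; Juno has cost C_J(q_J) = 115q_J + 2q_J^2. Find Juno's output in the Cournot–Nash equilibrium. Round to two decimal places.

16.91

Drake's profit: π_D = (248 - Q)q_D - (42q_D + 2q_D²). Setting ∂π_D/∂q_D = 0: 206 - 6q_D - (q_J) = 0.
Juno's profit: π_J = (248 - Q)q_J - (115q_J + 2q_J²). Setting ∂π_J/∂q_J = 0: 133 - 6q_J - (q_D) = 0.
Best responses: q_D = (206 - q_J)/6, q_J = (133 - q_D)/6.
Solving the pair: q_D = 1103/35, q_J = 592/35.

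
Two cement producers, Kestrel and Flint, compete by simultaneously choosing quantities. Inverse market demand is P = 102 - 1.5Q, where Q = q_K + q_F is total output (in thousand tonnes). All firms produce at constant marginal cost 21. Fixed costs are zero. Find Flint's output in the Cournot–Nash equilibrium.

A representative firm's profit is π_i = q_i(102 - 1.5Q) - 21q_i.
First-order condition (treating rivals' output as given): 81 - 3q_i - (3/2)q_j = 0.
By symmetry each firm produces the same amount; substituting q_j = q_i yields q_i = 81/(9/2) = 18.

18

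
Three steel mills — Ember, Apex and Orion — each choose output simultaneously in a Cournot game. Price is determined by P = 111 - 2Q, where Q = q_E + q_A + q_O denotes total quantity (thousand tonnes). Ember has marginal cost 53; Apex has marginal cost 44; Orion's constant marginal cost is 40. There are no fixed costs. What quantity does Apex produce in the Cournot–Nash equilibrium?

Ember's profit: π_E = (111 - 2Q)q_E - (53q_E). Setting ∂π_E/∂q_E = 0: 58 - 4q_E - 2(q_A + q_O) = 0.
Apex's profit: π_A = (111 - 2Q)q_A - (44q_A). Setting ∂π_A/∂q_A = 0: 67 - 4q_A - 2(q_E + q_O) = 0.
Orion's first-order condition: 71 - 4q_O - 2(q_E + q_A) = 0.
Adding the 3 first-order conditions: 196 − 8Q = 0, so Q = 49/2.
Back-substituting: q_E = (58 − 49)/2 = 9/2, q_A = (67 − 49)/2 = 9, q_O = (71 − 49)/2 = 11.

9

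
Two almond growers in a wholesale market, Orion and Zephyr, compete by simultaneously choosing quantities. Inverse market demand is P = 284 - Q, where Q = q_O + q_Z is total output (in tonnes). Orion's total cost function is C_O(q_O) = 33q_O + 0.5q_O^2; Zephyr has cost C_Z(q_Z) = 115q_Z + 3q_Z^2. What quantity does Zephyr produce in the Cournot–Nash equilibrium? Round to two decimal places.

Orion's profit: π_O = (284 - Q)q_O - (33q_O + (1/2)q_O²). Setting ∂π_O/∂q_O = 0: 251 - 3q_O - (q_Z) = 0.
Zephyr's profit: π_Z = (284 - Q)q_Z - (115q_Z + 3q_Z²). Setting ∂π_Z/∂q_Z = 0: 169 - 8q_Z - (q_O) = 0.
Rearranging gives the reaction functions q_O = (251 - q_Z)/3 and q_Z = (169 - q_O)/8.
Substituting one into the other gives q_O = 1839/23 and q_Z = 256/23.

11.13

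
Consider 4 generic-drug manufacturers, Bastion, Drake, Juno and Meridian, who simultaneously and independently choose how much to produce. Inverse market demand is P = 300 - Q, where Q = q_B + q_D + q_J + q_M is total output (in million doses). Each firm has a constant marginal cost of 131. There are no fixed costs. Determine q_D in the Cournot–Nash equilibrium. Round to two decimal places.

33.80

Each firm earns π_i = (300 - Q)q_i - 131q_i.
First-order condition (treating rivals' output as given): 169 - 2q_i - Σ_{j≠i} q_j = 0.
By symmetry each firm produces the same amount; substituting Σ_{j≠i} q_j = 3q_i yields q_i = 169/5.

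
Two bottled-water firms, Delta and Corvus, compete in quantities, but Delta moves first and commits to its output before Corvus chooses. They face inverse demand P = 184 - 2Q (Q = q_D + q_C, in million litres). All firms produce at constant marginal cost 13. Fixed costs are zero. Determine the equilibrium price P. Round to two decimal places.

The follower Corvus best-responds to any q_D: π_C = (184 - 2Q)q_C - 13q_C.
Follower FOC: 171 - 2q_D - 4q_C = 0, so q_C(q_D) = (171 - 2q_D)/4.
The leader anticipates this reaction. Substituting into P = 184 - 2Q gives P = 197/2 - q_D, so π_D = (197/2 - q_D)q_D - 13q_D.
The leader's first-order condition 171/2 - 2q_D = 0 yields q_D = 171/4.
Then q_C = (171 - 2·(171/4))/4 = 171/8.
Total output Q = 513/8, so price P = 184 - 2·(513/8) = 223/4.

55.75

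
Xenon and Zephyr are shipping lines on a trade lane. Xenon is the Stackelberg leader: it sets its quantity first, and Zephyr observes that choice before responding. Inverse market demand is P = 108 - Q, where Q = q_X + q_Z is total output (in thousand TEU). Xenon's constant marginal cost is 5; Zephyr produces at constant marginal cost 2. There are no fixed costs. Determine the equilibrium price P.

30

Solve by backward induction. Given q_X, the follower Zephyr maximises π_Z = (108 - q_X - q_Z)q_Z - 2q_Z.
Setting the follower's marginal profit to zero, 106 - q_X - 2q_Z = 0, i.e. q_Z = (106 - q_X)/2.
The leader anticipates this reaction. Substituting into P = 108 - Q gives P = 55 - (1/2)q_X, so π_X = (55 - (1/2)q_X)q_X - 5q_X.
The leader's first-order condition 50 - q_X = 0 yields q_X = 50.
Then q_Z = (106 - 50)/2 = 28.
Total output Q = 78, so price P = 108 - 78 = 30.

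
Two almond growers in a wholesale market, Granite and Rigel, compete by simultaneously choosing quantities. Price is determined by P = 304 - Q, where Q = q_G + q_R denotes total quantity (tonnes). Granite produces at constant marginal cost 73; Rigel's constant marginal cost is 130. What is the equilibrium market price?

Granite's profit: π_G = (304 - Q)q_G - (73q_G). Setting ∂π_G/∂q_G = 0: 231 - 2q_G - (q_R) = 0.
Rigel's profit: π_R = (304 - Q)q_R - (130q_R). Setting ∂π_R/∂q_R = 0: 174 - 2q_R - (q_G) = 0.
Best responses: q_G = (231 - q_R)/2, q_R = (174 - q_G)/2.
Solving the pair: q_G = 96, q_R = 39.
Total output Q = 135, so price P = 304 - 135 = 169.

169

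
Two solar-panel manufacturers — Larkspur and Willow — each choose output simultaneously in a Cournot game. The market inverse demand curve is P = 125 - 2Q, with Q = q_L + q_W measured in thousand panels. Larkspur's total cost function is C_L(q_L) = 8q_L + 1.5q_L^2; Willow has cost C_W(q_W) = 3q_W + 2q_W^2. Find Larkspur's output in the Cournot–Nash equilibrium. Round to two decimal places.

Larkspur's profit: π_L = (125 - 2Q)q_L - (8q_L + (3/2)q_L²). Setting ∂π_L/∂q_L = 0: 117 - 7q_L - 2(q_W) = 0.
Willow's first-order condition: 122 - 8q_W - 2(q_L) = 0.
Best responses: q_L = (117 - 2q_W)/7, q_W = (122 - 2q_L)/8.
Substituting one into the other gives q_L = 173/13 and q_W = 155/13.

13.31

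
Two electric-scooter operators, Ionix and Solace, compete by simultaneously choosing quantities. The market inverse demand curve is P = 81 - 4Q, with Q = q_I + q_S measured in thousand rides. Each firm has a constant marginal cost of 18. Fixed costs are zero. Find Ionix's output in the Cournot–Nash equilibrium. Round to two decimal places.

5.25

A representative firm's profit is π_i = q_i(81 - 4Q) - 18q_i.
First-order condition (treating rivals' output as given): 63 - 8q_i - 4q_j = 0.
With identical firms every q_j equals q_i, so q_j = q_i and 63 = 12q_i, giving q_i = 21/4.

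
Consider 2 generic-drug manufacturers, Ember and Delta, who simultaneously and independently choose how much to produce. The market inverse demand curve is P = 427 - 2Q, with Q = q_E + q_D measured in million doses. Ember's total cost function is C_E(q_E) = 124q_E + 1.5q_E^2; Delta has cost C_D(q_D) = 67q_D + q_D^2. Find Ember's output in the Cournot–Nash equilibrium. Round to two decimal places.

Ember's profit: π_E = (427 - 2Q)q_E - (124q_E + (3/2)q_E²). Setting ∂π_E/∂q_E = 0: 303 - 7q_E - 2(q_D) = 0.
Delta's profit: π_D = (427 - 2Q)q_D - (67q_D + q_D²). Setting ∂π_D/∂q_D = 0: 360 - 6q_D - 2(q_E) = 0.
Rearranging gives the reaction functions q_E = (303 - 2q_D)/7 and q_D = (360 - 2q_E)/6.
Solving the pair: q_E = 549/19, q_D = 957/19.

28.89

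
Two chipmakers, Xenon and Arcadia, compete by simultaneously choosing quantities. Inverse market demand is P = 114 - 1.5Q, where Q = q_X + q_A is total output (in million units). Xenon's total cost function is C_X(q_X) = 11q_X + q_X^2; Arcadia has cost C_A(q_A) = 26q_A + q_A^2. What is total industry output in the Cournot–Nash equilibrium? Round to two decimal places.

Xenon's profit: π_X = (114 - 1.5Q)q_X - (11q_X + q_X²). Setting ∂π_X/∂q_X = 0: 103 - 5q_X - (3/2)(q_A) = 0.
Arcadia's first-order condition: 88 - 5q_A - (3/2)(q_X) = 0.
Best responses: q_X = (103 - (3/2)q_A)/5, q_A = (88 - (3/2)q_X)/5.
Solving the pair: q_X = 1532/91, q_A = 1142/91.
Total output Q = 1532/91 + 1142/91 = 382/13.

29.38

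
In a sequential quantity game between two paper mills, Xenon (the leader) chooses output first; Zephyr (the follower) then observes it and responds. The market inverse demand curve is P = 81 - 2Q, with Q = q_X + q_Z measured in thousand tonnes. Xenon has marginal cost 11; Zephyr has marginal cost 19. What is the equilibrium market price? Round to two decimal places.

Solve by backward induction. Given q_X, the follower Zephyr maximises π_Z = (81 - 2q_X - 2q_Z)q_Z - 19q_Z.
Setting the follower's marginal profit to zero, 62 - 2q_X - 4q_Z = 0, i.e. q_Z = (62 - 2q_X)/4.
Xenon substitutes q_Z(q_X) into its own profit: π_X = q_X(81 - 2q_X - (62 - 2q_X)/2) - 11q_X = (50 - q_X)q_X - 11q_X.
The leader's first-order condition 39 - 2q_X = 0 yields q_X = 39/2.
Then q_Z = (62 - 2·(39/2))/4 = 23/4.
Total output Q = 101/4, so price P = 81 - 2·(101/4) = 61/2.

30.50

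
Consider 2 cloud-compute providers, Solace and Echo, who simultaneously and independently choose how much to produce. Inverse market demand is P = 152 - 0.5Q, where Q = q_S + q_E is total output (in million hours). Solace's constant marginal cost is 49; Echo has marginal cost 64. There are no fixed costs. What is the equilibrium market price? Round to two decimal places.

Solace's profit: π_S = (152 - 0.5Q)q_S - (49q_S). Setting ∂π_S/∂q_S = 0: 103 - q_S - (1/2)(q_E) = 0.
Echo's first-order condition: 88 - q_E - (1/2)(q_S) = 0.
Rearranging gives the reaction functions q_S = (103 - (1/2)q_E) and q_E = (88 - (1/2)q_S).
Solving the pair: q_S = 236/3, q_E = 146/3.
Total output Q = 382/3, so price P = 152 - (1/2)·(382/3) = 265/3.

88.33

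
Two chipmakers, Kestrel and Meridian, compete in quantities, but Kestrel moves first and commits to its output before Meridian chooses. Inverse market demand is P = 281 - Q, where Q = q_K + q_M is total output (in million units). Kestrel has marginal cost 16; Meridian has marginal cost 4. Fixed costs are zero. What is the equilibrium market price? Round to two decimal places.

Solve by backward induction. Given q_K, the follower Meridian maximises π_M = (281 - q_K - q_M)q_M - 4q_M.
Setting the follower's marginal profit to zero, 277 - q_K - 2q_M = 0, i.e. q_M = (277 - q_K)/2.
The leader anticipates this reaction. Substituting into P = 281 - Q gives P = 285/2 - (1/2)q_K, so π_K = (285/2 - (1/2)q_K)q_K - 16q_K.
The leader's first-order condition 253/2 - q_K = 0 yields q_K = 253/2.
Then q_M = (277 - 253/2)/2 = 301/4.
Total output Q = 807/4, so price P = 281 - 807/4 = 317/4.

79.25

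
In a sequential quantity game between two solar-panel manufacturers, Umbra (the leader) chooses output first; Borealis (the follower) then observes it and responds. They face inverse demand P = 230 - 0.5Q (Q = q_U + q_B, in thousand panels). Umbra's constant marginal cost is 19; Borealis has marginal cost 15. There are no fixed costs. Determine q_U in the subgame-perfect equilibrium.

The follower Borealis best-responds to any q_U: π_B = (230 - 0.5Q)q_B - 15q_B.
∂π_B/∂q_B = 215 - (1/2)q_U - q_B = 0 gives the reaction function q_B = (215 - (1/2)q_U).
The leader anticipates this reaction. Substituting into P = 230 - 0.5Q gives P = 245/2 - (1/4)q_U, so π_U = (245/2 - (1/4)q_U)q_U - 19q_U.
The leader's first-order condition 207/2 - (1/2)q_U = 0 yields q_U = 207.
Then q_B = (215 - (1/2)·207) = 223/2.

207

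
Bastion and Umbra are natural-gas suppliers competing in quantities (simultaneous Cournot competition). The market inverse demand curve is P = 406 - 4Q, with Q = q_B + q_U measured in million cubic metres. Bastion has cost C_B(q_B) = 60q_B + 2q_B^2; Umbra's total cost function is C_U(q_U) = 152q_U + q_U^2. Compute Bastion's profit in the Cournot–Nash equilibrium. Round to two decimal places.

3313.50

Bastion's profit: π_B = (406 - 4Q)q_B - (60q_B + 2q_B²). Setting ∂π_B/∂q_B = 0: 346 - 12q_B - 4(q_U) = 0.
Umbra's first-order condition: 254 - 10q_U - 4(q_B) = 0.
So q_B = (346 - 4q_U)/12 and q_U = (254 - 4q_B)/10.
Solving the pair: q_B = 47/2, q_U = 16.
Price P = 406 - 4·(79/2) = 248.
Bastion's profit: 248·(47/2) - 60·(47/2) - 2(47/2)² = 3313.5000.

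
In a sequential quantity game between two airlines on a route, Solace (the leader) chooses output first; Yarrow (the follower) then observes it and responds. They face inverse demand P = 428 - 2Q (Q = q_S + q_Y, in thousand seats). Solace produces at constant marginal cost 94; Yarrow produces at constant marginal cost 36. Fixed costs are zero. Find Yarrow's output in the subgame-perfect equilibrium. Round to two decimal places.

Solve by backward induction. Given q_S, the follower Yarrow maximises π_Y = (428 - 2q_S - 2q_Y)q_Y - 36q_Y.
Setting the follower's marginal profit to zero, 392 - 2q_S - 4q_Y = 0, i.e. q_Y = (392 - 2q_S)/4.
Solace substitutes q_Y(q_S) into its own profit: π_S = q_S(428 - 2q_S - (392 - 2q_S)/2) - 94q_S = (232 - q_S)q_S - 94q_S.
The leader's first-order condition 138 - 2q_S = 0 yields q_S = 69.
Then q_Y = (392 - 2·69)/4 = 127/2.

63.50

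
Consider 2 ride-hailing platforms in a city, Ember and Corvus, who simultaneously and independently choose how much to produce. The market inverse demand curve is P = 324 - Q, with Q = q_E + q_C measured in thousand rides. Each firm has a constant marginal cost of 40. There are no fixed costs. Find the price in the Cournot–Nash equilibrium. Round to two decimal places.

134.67

A representative firm's profit is π_i = q_i(324 - Q) - 40q_i.
Setting ∂π_i/∂q_i = 0 with rivals' quantities fixed: 284 - 2q_i - q_j = 0.
With identical firms every q_j equals q_i, so q_j = q_i and 284 = 3q_i, giving q_i = 284/3.
Total output Q = 568/3, so price P = 324 - 568/3 = 404/3.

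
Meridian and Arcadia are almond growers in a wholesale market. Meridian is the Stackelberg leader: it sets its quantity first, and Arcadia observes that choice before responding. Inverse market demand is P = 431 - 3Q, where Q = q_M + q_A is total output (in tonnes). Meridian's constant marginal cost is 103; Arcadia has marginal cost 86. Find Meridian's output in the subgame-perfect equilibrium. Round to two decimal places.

The follower Arcadia best-responds to any q_M: π_A = (431 - 3Q)q_A - 86q_A.
Follower FOC: 345 - 3q_M - 6q_A = 0, so q_A(q_M) = (345 - 3q_M)/6.
The leader anticipates this reaction. Substituting into P = 431 - 3Q gives P = 517/2 - (3/2)q_M, so π_M = (517/2 - (3/2)q_M)q_M - 103q_M.
Leader FOC: 311/2 - 3q_M = 0, so q_M = 311/6.
Then q_A = (345 - 3·(311/6))/6 = 379/12.

51.83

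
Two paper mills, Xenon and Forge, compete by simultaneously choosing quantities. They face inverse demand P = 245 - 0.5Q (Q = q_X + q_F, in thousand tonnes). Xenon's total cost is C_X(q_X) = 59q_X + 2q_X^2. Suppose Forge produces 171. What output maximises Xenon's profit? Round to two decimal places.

With the rival's output fixed at 171, Xenon's profit is π_X = (245 - (1/2)·171 - (1/2)q_X)q_X - (59q_X + 2q_X²) = (319/2 - (1/2)q_X)q_X - (59q_X + 2q_X²).
∂π_X/∂q_X = 201/2 - 5q_X = 0, so q_X = 201/10.

20.10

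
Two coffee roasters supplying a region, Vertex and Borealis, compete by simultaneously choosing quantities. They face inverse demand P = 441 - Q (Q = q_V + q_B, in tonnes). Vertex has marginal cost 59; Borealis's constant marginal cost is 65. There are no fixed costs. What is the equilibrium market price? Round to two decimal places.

Vertex's profit: π_V = (441 - Q)q_V - (59q_V). Setting ∂π_V/∂q_V = 0: 382 - 2q_V - (q_B) = 0.
Borealis's profit: π_B = (441 - Q)q_B - (65q_B). Setting ∂π_B/∂q_B = 0: 376 - 2q_B - (q_V) = 0.
Rearranging gives the reaction functions q_V = (382 - q_B)/2 and q_B = (376 - q_V)/2.
Solving the pair: q_V = 388/3, q_B = 370/3.
Total output Q = 758/3, so price P = 441 - 758/3 = 565/3.

188.33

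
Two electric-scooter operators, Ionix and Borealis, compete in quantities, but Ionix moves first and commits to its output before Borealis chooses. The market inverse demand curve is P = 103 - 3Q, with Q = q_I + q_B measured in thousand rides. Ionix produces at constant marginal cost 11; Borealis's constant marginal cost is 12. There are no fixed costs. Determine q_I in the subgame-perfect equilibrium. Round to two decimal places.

15.50

The follower Borealis best-responds to any q_I: π_B = (103 - 3Q)q_B - 12q_B.
∂π_B/∂q_B = 91 - 3q_I - 6q_B = 0 gives the reaction function q_B = (91 - 3q_I)/6.
Ionix substitutes q_B(q_I) into its own profit: π_I = q_I(103 - 3q_I - (91 - 3q_I)/2) - 11q_I = (115/2 - (3/2)q_I)q_I - 11q_I.
Maximising: ∂π_I/∂q_I = 93/2 - 3q_I = 0, giving q_I = 31/2.
Then q_B = (91 - 3·(31/2))/6 = 89/12.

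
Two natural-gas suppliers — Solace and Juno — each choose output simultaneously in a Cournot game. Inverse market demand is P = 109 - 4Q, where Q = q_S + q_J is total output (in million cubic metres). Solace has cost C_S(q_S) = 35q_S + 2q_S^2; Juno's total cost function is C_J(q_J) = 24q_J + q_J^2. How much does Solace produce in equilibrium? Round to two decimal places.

Solace's profit: π_S = (109 - 4Q)q_S - (35q_S + 2q_S²). Setting ∂π_S/∂q_S = 0: 74 - 12q_S - 4(q_J) = 0.
Juno's profit: π_J = (109 - 4Q)q_J - (24q_J + q_J²). Setting ∂π_J/∂q_J = 0: 85 - 10q_J - 4(q_S) = 0.
Best responses: q_S = (74 - 4q_J)/12, q_J = (85 - 4q_S)/10.
Solving the pair: q_S = 50/13, q_J = 181/26.

3.85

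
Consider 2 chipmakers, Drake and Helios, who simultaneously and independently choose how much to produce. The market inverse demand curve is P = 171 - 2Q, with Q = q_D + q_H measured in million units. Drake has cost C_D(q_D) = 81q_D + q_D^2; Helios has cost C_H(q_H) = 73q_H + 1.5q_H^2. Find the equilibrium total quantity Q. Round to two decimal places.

Drake's profit: π_D = (171 - 2Q)q_D - (81q_D + q_D²). Setting ∂π_D/∂q_D = 0: 90 - 6q_D - 2(q_H) = 0.
Helios's profit: π_H = (171 - 2Q)q_H - (73q_H + (3/2)q_H²). Setting ∂π_H/∂q_H = 0: 98 - 7q_H - 2(q_D) = 0.
So q_D = (90 - 2q_H)/6 and q_H = (98 - 2q_D)/7.
Solving the pair: q_D = 217/19, q_H = 204/19.
Total output Q = 217/19 + 204/19 = 421/19.

22.16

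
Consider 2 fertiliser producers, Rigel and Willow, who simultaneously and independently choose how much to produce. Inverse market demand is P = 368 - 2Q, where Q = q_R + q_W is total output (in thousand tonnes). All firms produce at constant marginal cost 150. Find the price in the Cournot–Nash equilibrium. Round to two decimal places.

222.67

Each firm earns π_i = (368 - 2Q)q_i - 150q_i.
Setting ∂π_i/∂q_i = 0 with rivals' quantities fixed: 218 - 4q_i - 2q_j = 0.
With identical firms every q_j equals q_i, so q_j = q_i and 218 = 6q_i, giving q_i = 109/3.
Total output Q = 218/3, so price P = 368 - 2·(218/3) = 668/3.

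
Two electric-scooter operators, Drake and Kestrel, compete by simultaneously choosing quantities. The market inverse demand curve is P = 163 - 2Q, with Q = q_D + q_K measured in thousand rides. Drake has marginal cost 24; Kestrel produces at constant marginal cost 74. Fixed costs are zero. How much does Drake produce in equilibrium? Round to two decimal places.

31.50

Drake's profit: π_D = (163 - 2Q)q_D - (24q_D). Setting ∂π_D/∂q_D = 0: 139 - 4q_D - 2(q_K) = 0.
Kestrel's first-order condition: 89 - 4q_K - 2(q_D) = 0.
Rearranging gives the reaction functions q_D = (139 - 2q_K)/4 and q_K = (89 - 2q_D)/4.
Substituting one into the other gives q_D = 63/2 and q_K = 13/2.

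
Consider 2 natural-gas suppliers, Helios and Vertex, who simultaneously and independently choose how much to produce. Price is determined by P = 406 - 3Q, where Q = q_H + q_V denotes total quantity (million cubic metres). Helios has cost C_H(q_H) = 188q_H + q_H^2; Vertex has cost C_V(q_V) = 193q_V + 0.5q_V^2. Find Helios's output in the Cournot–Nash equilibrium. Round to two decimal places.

18.87

Helios's profit: π_H = (406 - 3Q)q_H - (188q_H + q_H²). Setting ∂π_H/∂q_H = 0: 218 - 8q_H - 3(q_V) = 0.
Vertex's profit: π_V = (406 - 3Q)q_V - (193q_V + (1/2)q_V²). Setting ∂π_V/∂q_V = 0: 213 - 7q_V - 3(q_H) = 0.
So q_H = (218 - 3q_V)/8 and q_V = (213 - 3q_H)/7.
Substituting one into the other gives q_H = 887/47 and q_V = 1050/47.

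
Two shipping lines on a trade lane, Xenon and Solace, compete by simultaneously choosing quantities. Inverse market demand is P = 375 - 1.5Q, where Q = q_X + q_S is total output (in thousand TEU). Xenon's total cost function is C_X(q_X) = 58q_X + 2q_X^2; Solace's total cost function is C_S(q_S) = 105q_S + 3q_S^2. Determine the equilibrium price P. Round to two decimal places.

279.63

Xenon's profit: π_X = (375 - 1.5Q)q_X - (58q_X + 2q_X²). Setting ∂π_X/∂q_X = 0: 317 - 7q_X - (3/2)(q_S) = 0.
Solace's first-order condition: 270 - 9q_S - (3/2)(q_X) = 0.
Best responses: q_X = (317 - (3/2)q_S)/7, q_S = (270 - (3/2)q_X)/9.
Substituting one into the other gives q_X = 1088/27 and q_S = 1886/81.
Total output Q = 63.5802, so price P = 375 - (3/2)·63.5802 = 279.6296.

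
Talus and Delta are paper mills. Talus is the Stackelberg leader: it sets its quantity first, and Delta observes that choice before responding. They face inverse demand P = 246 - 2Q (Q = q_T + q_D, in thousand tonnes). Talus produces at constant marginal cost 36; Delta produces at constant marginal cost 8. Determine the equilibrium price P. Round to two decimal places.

81.50

Solve by backward induction. Given q_T, the follower Delta maximises π_D = (246 - 2q_T - 2q_D)q_D - 8q_D.
∂π_D/∂q_D = 238 - 2q_T - 4q_D = 0 gives the reaction function q_D = (238 - 2q_T)/4.
Talus substitutes q_D(q_T) into its own profit: π_T = q_T(246 - 2q_T - (238 - 2q_T)/2) - 36q_T = (127 - q_T)q_T - 36q_T.
Leader FOC: 91 - 2q_T = 0, so q_T = 91/2.
Then q_D = (238 - 2·(91/2))/4 = 147/4.
Total output Q = 329/4, so price P = 246 - 2·(329/4) = 163/2.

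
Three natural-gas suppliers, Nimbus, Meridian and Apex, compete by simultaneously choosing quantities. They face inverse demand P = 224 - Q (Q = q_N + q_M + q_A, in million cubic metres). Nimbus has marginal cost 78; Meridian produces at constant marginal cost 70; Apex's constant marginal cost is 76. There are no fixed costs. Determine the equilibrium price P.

112

Nimbus's profit: π_N = (224 - Q)q_N - (78q_N). Setting ∂π_N/∂q_N = 0: 146 - 2q_N - (q_M + q_A) = 0.
Meridian's first-order condition: 154 - 2q_M - (q_N + q_A) = 0.
Apex's profit: π_A = (224 - Q)q_A - (76q_A). Setting ∂π_A/∂q_A = 0: 148 - 2q_A - (q_N + q_M) = 0.
Adding the 3 conditions: 448 − 2Q − 2Q = 0, i.e. Q = 112.
Back-substituting: q_N = (146 − 112) = 34, q_M = (154 − 112) = 42, q_A = (148 − 112) = 36.
Total output Q = 112, so price P = 224 - 112 = 112.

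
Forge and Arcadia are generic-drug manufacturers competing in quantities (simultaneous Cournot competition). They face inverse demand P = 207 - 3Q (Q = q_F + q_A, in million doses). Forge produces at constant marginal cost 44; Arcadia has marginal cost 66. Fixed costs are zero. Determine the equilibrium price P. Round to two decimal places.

105.67

Forge's profit: π_F = (207 - 3Q)q_F - (44q_F). Setting ∂π_F/∂q_F = 0: 163 - 6q_F - 3(q_A) = 0.
Arcadia's first-order condition: 141 - 6q_A - 3(q_F) = 0.
Best responses: q_F = (163 - 3q_A)/6, q_A = (141 - 3q_F)/6.
Substituting one into the other gives q_F = 185/9 and q_A = 119/9.
Total output Q = 304/9, so price P = 207 - 3·(304/9) = 317/3.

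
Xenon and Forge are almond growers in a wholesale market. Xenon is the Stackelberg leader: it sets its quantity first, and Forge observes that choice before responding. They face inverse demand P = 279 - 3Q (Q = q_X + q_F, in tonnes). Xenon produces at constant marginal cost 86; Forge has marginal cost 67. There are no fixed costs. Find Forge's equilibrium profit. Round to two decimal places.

1302.08

Solve by backward induction. Given q_X, the follower Forge maximises π_F = (279 - 3q_X - 3q_F)q_F - 67q_F.
Setting the follower's marginal profit to zero, 212 - 3q_X - 6q_F = 0, i.e. q_F = (212 - 3q_X)/6.
The leader anticipates this reaction. Substituting into P = 279 - 3Q gives P = 173 - (3/2)q_X, so π_X = (173 - (3/2)q_X)q_X - 86q_X.
Leader FOC: 87 - 3q_X = 0, so q_X = 29.
Then q_F = (212 - 3·29)/6 = 125/6.
Price P = 279 - 3·(299/6) = 259/2.
Forge's profit: (259/2 - 67)·(125/6) = 1302.0833.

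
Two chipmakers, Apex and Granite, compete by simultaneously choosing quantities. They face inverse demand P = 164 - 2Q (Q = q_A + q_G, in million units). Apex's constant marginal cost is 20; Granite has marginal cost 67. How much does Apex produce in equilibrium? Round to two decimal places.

Apex's profit: π_A = (164 - 2Q)q_A - (20q_A). Setting ∂π_A/∂q_A = 0: 144 - 4q_A - 2(q_G) = 0.
Granite's first-order condition: 97 - 4q_G - 2(q_A) = 0.
Rearranging gives the reaction functions q_A = (144 - 2q_G)/4 and q_G = (97 - 2q_A)/4.
Solving the pair: q_A = 191/6, q_G = 25/3.

31.83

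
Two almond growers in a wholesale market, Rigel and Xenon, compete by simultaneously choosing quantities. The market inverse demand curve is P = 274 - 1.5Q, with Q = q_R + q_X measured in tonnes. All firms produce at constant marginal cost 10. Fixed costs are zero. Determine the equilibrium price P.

98

Each firm earns π_i = (274 - 1.5Q)q_i - 10q_i.
First-order condition (treating rivals' output as given): 264 - 3q_i - (3/2)q_j = 0.
By symmetry each firm produces the same amount; substituting q_j = q_i yields q_i = 264/(9/2) = 176/3.
Total output Q = 352/3, so price P = 274 - (3/2)·(352/3) = 98.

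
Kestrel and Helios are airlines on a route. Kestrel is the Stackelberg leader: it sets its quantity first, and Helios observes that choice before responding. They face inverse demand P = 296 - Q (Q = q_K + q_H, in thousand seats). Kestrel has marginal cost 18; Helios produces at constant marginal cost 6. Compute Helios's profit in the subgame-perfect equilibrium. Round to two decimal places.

The follower Helios best-responds to any q_K: π_H = (296 - Q)q_H - 6q_H.
Follower FOC: 290 - q_K - 2q_H = 0, so q_H(q_K) = (290 - q_K)/2.
The leader anticipates this reaction. Substituting into P = 296 - Q gives P = 151 - (1/2)q_K, so π_K = (151 - (1/2)q_K)q_K - 18q_K.
Leader FOC: 133 - q_K = 0, so q_K = 133.
Then q_H = (290 - 133)/2 = 157/2.
Price P = 296 - 423/2 = 169/2.
Helios's profit: (169/2 - 6)·(157/2) = 6162.2500.

6162.25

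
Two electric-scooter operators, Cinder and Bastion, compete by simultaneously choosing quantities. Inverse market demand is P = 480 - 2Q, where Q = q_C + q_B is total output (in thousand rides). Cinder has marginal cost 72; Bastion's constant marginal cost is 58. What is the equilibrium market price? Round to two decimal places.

203.33

Cinder's profit: π_C = (480 - 2Q)q_C - (72q_C). Setting ∂π_C/∂q_C = 0: 408 - 4q_C - 2(q_B) = 0.
Bastion's first-order condition: 422 - 4q_B - 2(q_C) = 0.
Rearranging gives the reaction functions q_C = (408 - 2q_B)/4 and q_B = (422 - 2q_C)/4.
Solving the pair: q_C = 197/3, q_B = 218/3.
Total output Q = 415/3, so price P = 480 - 2·(415/3) = 610/3.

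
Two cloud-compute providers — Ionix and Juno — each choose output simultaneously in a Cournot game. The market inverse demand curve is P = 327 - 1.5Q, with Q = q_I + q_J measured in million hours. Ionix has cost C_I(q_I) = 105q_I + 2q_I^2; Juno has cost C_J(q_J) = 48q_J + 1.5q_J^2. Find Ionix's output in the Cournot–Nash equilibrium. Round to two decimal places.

22.98

Ionix's profit: π_I = (327 - 1.5Q)q_I - (105q_I + 2q_I²). Setting ∂π_I/∂q_I = 0: 222 - 7q_I - (3/2)(q_J) = 0.
Juno's first-order condition: 279 - 6q_J - (3/2)(q_I) = 0.
Best responses: q_I = (222 - (3/2)q_J)/7, q_J = (279 - (3/2)q_I)/6.
Substituting one into the other gives q_I = 1218/53 and q_J = 40.7547.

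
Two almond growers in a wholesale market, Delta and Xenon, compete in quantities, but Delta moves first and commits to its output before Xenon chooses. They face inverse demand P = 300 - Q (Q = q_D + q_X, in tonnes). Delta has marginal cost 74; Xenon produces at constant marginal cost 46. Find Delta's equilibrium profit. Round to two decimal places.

4900.50

Solve by backward induction. Given q_D, the follower Xenon maximises π_X = (300 - q_D - q_X)q_X - 46q_X.
Follower FOC: 254 - q_D - 2q_X = 0, so q_X(q_D) = (254 - q_D)/2.
The leader anticipates this reaction. Substituting into P = 300 - Q gives P = 173 - (1/2)q_D, so π_D = (173 - (1/2)q_D)q_D - 74q_D.
The leader's first-order condition 99 - q_D = 0 yields q_D = 99.
Then q_X = (254 - 99)/2 = 155/2.
Price P = 300 - 353/2 = 247/2.
Delta's profit: (247/2 - 74)·99 = 4900.5000.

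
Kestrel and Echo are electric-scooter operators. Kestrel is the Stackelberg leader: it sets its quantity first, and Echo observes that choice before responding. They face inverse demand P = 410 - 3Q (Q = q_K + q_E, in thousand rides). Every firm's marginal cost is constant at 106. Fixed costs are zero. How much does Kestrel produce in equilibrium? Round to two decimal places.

The follower Echo best-responds to any q_K: π_E = (410 - 3Q)q_E - 106q_E.
∂π_E/∂q_E = 304 - 3q_K - 6q_E = 0 gives the reaction function q_E = (304 - 3q_K)/6.
The leader anticipates this reaction. Substituting into P = 410 - 3Q gives P = 258 - (3/2)q_K, so π_K = (258 - (3/2)q_K)q_K - 106q_K.
The leader's first-order condition 152 - 3q_K = 0 yields q_K = 152/3.
Then q_E = (304 - 3·(152/3))/6 = 76/3.

50.67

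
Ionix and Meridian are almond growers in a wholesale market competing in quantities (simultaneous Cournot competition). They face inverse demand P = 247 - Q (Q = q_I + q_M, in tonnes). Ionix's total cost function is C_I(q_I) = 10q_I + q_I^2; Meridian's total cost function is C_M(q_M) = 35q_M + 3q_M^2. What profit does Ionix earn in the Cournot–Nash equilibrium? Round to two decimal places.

5901.89

Ionix's profit: π_I = (247 - Q)q_I - (10q_I + q_I²). Setting ∂π_I/∂q_I = 0: 237 - 4q_I - (q_M) = 0.
Meridian's first-order condition: 212 - 8q_M - (q_I) = 0.
So q_I = (237 - q_M)/4 and q_M = (212 - q_I)/8.
Substituting one into the other gives q_I = 1684/31 and q_M = 611/31.
Price P = 247 - 74.0323 = 172.9677.
Ionix's profit: 172.9677·(1684/31) - 10·(1684/31) - (1684/31)² = 5901.8855.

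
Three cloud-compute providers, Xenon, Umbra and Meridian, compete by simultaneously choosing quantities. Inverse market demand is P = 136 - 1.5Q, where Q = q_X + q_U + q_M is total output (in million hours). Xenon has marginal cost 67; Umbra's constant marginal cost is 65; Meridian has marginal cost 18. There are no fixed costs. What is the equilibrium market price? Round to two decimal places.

Xenon's profit: π_X = (136 - 1.5Q)q_X - (67q_X). Setting ∂π_X/∂q_X = 0: 69 - 3q_X - (3/2)(q_U + q_M) = 0.
Umbra's profit: π_U = (136 - 1.5Q)q_U - (65q_U). Setting ∂π_U/∂q_U = 0: 71 - 3q_U - (3/2)(q_X + q_M) = 0.
Meridian's profit: π_M = (136 - 1.5Q)q_M - (18q_M). Setting ∂π_M/∂q_M = 0: 118 - 3q_M - (3/2)(q_X + q_U) = 0.
Summing all 3 equations gives 258 − 6Q = 0, hence Q = 43.
Back-substituting: q_X = (69 − 129/2)/(3/2) = 3, q_U = (71 − 129/2)/(3/2) = 13/3, q_M = (118 − 129/2)/(3/2) = 107/3.
Total output Q = 43, so price P = 136 - (3/2)·43 = 143/2.

71.50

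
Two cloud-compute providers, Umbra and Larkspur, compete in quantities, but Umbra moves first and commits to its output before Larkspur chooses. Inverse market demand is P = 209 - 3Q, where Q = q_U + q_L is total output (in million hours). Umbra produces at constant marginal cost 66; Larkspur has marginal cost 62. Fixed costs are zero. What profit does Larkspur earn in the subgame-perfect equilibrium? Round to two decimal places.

500.52

Solve by backward induction. Given q_U, the follower Larkspur maximises π_L = (209 - 3q_U - 3q_L)q_L - 62q_L.
Follower FOC: 147 - 3q_U - 6q_L = 0, so q_L(q_U) = (147 - 3q_U)/6.
The leader anticipates this reaction. Substituting into P = 209 - 3Q gives P = 271/2 - (3/2)q_U, so π_U = (271/2 - (3/2)q_U)q_U - 66q_U.
Leader FOC: 139/2 - 3q_U = 0, so q_U = 139/6.
Then q_L = (147 - 3·(139/6))/6 = 155/12.
Price P = 209 - 3·(433/12) = 403/4.
Larkspur's profit: (403/4 - 62)·(155/12) = 500.5208.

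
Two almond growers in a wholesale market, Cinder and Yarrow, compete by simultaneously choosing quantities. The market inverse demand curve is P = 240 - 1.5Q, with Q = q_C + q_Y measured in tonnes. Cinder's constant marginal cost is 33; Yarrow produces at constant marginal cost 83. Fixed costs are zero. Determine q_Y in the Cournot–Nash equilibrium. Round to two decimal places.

23.78

Cinder's profit: π_C = (240 - 1.5Q)q_C - (33q_C). Setting ∂π_C/∂q_C = 0: 207 - 3q_C - (3/2)(q_Y) = 0.
Yarrow's profit: π_Y = (240 - 1.5Q)q_Y - (83q_Y). Setting ∂π_Y/∂q_Y = 0: 157 - 3q_Y - (3/2)(q_C) = 0.
So q_C = (207 - (3/2)q_Y)/3 and q_Y = (157 - (3/2)q_C)/3.
Substituting one into the other gives q_C = 514/9 and q_Y = 214/9.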